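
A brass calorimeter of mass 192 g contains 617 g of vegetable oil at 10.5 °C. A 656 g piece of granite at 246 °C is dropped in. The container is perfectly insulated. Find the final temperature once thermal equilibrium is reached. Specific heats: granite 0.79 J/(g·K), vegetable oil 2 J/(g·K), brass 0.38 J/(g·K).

T_f ≈ 77.4 °C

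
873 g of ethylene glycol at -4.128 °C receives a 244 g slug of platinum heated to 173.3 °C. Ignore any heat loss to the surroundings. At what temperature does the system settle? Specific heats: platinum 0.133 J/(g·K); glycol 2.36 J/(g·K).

Conservation of energy gives ΣQ = 0:
244·0.133·(T − 173.3) + 873·2.36·(T − (-4.128)) = 0
(32.45 + 2060.3) T = 32.45·173.3 + 2060.3·(-4.128)
T ≈ -1.38 °C

T_f ≈ -1.4 °C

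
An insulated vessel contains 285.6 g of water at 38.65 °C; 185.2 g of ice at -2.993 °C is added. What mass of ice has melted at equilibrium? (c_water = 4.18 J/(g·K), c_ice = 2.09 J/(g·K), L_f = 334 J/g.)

Water can give up m c ΔT = 285.6·4.18·38.65 = 46141 J before reaching 0 °C.
Warming the ice to 0 °C takes 185.2·2.09·2.993 = 1158.5 J, leaving 44982 J for melting.
Fully melting the ice requires m_ice L_f = 185.2·334 = 61857 J.
That's not enough to melt it all — equilibrium is at 0 °C with ice remaining.
Mass melted = 44982/334 ≈ 134.7 g.

m_melted ≈ 135 g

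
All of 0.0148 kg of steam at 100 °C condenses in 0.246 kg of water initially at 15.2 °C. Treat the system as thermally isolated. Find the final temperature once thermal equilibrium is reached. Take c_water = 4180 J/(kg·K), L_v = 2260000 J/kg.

T_f ≈ 50.7 °C

Energy conservation, ΣQ = 0:
condense steam: −0.0148·2260000 = −33448
  condensed water 100 °C→T: 61.86(T − 100)
  original water: 1028.3(T − 15.2)
1090.1 T = 33448 + 6186.4 + 15630 = 55264
T ≈ 50.69 °C, under the boiling point, so the assumption holds.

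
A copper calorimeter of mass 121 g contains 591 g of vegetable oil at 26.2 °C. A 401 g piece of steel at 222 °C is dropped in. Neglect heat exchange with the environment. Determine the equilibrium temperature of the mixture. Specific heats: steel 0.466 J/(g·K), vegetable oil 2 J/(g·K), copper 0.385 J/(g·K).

T_f ≈ 52.0 °C

Taking heat into each body as positive, Σ m c ΔT = 0:
401·0.466·(T − 222) + 591·2·(T − 26.2) + 121·0.385·(T − 26.2) = 0
186.87(T − 222) + 1182(T − 26.2) + 46.59(T − 26.2) = 0
(186.87 + 1182 + 46.59) T = 186.87·222 + 1182·26.2 + 46.59·26.2
T = 73673 / 1415.5 = 52 °C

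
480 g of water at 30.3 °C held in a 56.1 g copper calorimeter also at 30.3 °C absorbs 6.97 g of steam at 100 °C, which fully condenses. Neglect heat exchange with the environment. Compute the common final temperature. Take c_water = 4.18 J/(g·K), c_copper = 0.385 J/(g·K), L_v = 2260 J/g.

T_f ≈ 38.9 °C

Let T be the final temperature. ΣQ_i = 0:
latent heat released on condensation: 6.97×2260 = 15752
  condensate cools 100→T: 6.97×4.18×(T − 100) = 29.13(T − 100)
  water warms: 480×4.18×(T − 30.3) = 2006.4(T − 30.3)
  copper cup: 56.1×0.385×(T − 30.3) = 21.6(T − 30.3)
2057.1 T = 15752 + 2913.5 + 61448 = 80114
T ≈ 38.94 °C — below 100 °C, confirming all the steam condensed.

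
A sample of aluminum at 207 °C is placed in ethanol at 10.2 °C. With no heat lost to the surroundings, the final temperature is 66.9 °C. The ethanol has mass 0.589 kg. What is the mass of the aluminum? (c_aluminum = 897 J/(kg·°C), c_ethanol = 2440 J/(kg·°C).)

Setting the total heat transfer to zero:
m·897·(66.9 − 207) + 0.589·2440·(66.9 − 10.2) = 0
-125670 m = -81487
m = -81487/-125670 ≈ 0.6484 kg

m ≈ 0.648 kg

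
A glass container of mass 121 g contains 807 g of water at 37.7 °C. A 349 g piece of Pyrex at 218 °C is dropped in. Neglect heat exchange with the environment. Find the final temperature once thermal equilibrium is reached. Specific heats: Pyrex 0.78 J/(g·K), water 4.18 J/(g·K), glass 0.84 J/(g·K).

T_f ≈ 50.8 °C

Let T be the final temperature. ΣQ_i = 0:
349×0.78×(T − 218) + 807×4.18×(T − 37.7) + 121×0.84×(T − 37.7) = 0
3747.1 T = 190348
T = 190348/3747.1 ≈ 50.80 °C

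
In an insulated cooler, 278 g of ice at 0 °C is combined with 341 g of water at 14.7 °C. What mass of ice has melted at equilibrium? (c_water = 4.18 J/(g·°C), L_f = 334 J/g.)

m_melted ≈ 62.7 g

Cooling the water to 0 °C releases 341×4.18×14.7 = 20953 J.
Melting all 278 g of ice would need 278×334 = 92852 J.
Since 20953 < 92852 J, not all the ice melts; equilibrium is at 0 °C.
Mass melted = 20953/334 ≈ 62.73 g.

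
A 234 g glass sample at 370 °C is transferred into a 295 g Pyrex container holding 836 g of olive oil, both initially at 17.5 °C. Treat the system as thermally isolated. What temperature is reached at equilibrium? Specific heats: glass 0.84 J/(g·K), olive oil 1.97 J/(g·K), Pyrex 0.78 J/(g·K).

T_f ≈ 50.9 °C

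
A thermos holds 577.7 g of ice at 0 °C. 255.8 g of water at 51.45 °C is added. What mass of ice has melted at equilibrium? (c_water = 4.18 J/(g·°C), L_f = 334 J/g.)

m_melted ≈ 165 g

Water can give up m c ΔT = 255.8·4.18·51.45 = 55013 J before reaching 0 °C.
To melt every bit of ice: 577.7·334 = 192952 J.
55013 J < 192952 J, so only part of the ice melts and the system sits at 0 °C.
m_melt = 55013 / L_f = 164.7 g.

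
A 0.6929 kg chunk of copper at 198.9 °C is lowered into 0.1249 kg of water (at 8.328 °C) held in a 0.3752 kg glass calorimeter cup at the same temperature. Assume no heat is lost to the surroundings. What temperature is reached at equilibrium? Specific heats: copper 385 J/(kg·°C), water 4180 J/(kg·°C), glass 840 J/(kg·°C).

T_f ≈ 54.4 °C

Heat gained plus heat lost sum to zero:
0.6929×385×(T − 198.9) + 0.1249×4180×(T − 8.328) + 0.3752×840×(T − 8.328) = 0
266.77(T − 198.9) + 522.08(T − 8.328) + 315.17(T − 8.328) = 0
1104 T = 60032
T = 60032 / 1104 = 54.4 °C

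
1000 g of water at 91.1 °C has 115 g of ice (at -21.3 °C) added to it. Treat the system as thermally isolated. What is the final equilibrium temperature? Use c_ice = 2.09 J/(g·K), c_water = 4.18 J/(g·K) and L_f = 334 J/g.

T_f ≈ 72.4 °C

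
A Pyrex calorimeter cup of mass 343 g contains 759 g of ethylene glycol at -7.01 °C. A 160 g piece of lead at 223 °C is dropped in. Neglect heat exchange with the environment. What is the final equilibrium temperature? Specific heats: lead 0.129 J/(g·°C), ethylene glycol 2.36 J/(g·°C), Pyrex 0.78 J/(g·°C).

T_f ≈ -4.7 °C

Setting the total heat transfer to zero:
160×0.129×(T − 223) + 759×2.36×(T − (-7.01)) + 343×0.78×(T − (-7.01)) = 0
20.64(T − 223) + 1791.2(T − (-7.01)) + 267.54(T − (-7.01)) = 0
(20.64 + 1791.2 + 267.54) T = 20.64×223 + 1791.2×(-7.01) + 267.54×(-7.01)
T = -9829.3 / 2079.4 = -4.73 °C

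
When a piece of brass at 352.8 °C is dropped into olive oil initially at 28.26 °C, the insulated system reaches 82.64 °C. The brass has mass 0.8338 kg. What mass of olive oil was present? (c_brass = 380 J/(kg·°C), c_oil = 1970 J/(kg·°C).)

m ≈ 0.799 kg

Heat lost by the brass = heat gained by the oil:
0.8338·380·(352.8 − 82.64) = m·1970·(82.64 − 28.26)
107129 m = 85599  ⇒  m ≈ 0.799 kg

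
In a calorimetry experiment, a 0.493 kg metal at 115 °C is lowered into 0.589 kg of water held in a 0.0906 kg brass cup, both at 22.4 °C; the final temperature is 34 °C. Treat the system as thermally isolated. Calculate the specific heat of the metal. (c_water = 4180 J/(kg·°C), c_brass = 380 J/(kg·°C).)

c ≈ 725 J/(kg·°C)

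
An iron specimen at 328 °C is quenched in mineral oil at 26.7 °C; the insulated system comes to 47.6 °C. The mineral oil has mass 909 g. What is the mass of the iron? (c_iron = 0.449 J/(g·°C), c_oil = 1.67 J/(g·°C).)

m ≈ 252 g

Heat lost by the iron = heat gained by the oil:
m·0.449·(328 − 47.6) = 909·1.67·(47.6 − 26.7)
125.9 m = 31727  ⇒  m ≈ 252 g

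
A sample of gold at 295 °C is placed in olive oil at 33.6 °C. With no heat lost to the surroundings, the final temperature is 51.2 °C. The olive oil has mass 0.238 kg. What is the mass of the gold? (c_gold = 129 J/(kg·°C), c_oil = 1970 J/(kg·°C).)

Heat lost by the gold = heat gained by the oil:
m×129×(295 − 51.2) = 0.238×1970×(51.2 − 33.6)
31450 m = 8251.9  ⇒  m ≈ 0.2624 kg

m ≈ 0.262 kg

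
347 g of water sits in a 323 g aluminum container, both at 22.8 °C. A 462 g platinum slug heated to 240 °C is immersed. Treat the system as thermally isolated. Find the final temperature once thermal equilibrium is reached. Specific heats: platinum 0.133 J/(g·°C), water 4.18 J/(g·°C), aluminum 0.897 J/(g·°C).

T_f = Σ m_i c_i T_i / Σ m_i c_i:
T_f = (61.45×240 + 1450.5×22.8 + 289.73×22.8) / (61.45 + 1450.5 + 289.73)
    = 54423 / 1801.6 ≈ 30.21 °C

T_f ≈ 30.2 °C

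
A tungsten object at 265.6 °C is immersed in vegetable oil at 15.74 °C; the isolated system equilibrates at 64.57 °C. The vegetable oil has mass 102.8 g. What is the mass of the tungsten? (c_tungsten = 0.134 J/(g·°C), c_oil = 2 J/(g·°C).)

Heat lost by the tungsten = heat gained by the oil:
m·0.134·(265.6 − 64.57) = 102.8·2·(64.57 − 15.74)
26.94 m = 10039  ⇒  m ≈ 372.7 g

m ≈ 373 g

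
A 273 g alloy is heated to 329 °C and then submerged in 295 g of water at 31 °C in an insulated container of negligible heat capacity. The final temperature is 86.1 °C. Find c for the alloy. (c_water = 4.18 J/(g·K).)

c ≈ 1.02 J/(g·K)

Energy conservation, ΣQ = 0:
273·c·(86.1 − 329) + 295·4.18·(86.1 − 31) = 0
-66312 c = -67944
c = -67944/-66312 ≈ 1.025 J/(g·K)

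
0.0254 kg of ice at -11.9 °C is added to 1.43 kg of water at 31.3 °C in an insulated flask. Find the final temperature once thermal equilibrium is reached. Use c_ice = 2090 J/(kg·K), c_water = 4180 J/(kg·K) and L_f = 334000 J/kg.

T_f ≈ 29.3 °C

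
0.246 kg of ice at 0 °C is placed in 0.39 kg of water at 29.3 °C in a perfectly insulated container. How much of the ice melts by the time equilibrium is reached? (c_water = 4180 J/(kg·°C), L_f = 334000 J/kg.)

m_melted ≈ 0.143 kg

Water can give up m c ΔT = 0.39·4180·29.3 = 47765 J before reaching 0 °C.
Melting all 0.246 kg of ice would need 0.246·334000 = 82164 J.
That's not enough to melt it all — equilibrium is at 0 °C with ice remaining.
m_melt = 47765 / L_f = 0.143 kg.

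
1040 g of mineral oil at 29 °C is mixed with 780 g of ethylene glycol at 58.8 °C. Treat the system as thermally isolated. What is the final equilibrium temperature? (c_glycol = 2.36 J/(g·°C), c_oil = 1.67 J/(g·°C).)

Taking heat into each body as positive, Σ m c ΔT = 0:
780·2.36·(T − 58.8) + 1040·1.67·(T − 29) = 0
1840.8(T − 58.8) + 1736.8(T − 29) = 0
3577.6 T = 158606
T = 158606/3577.6 ≈ 44.33 °C

T_f ≈ 44.3 °C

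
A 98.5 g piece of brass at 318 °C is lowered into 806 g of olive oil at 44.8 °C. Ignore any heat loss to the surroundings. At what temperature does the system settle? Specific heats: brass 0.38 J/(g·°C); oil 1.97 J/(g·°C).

T_f ≈ 51.1 °C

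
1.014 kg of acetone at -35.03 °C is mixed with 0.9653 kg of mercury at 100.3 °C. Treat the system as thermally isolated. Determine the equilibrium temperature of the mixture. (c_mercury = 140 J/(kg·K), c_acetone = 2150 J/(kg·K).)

T_f ≈ -27.1 °C

Set heat shed by the hot body equal to heat absorbed by the cold body:
0.9653*140*(100.3 − T) = 1.014*2150*(T − (-35.03))
135.14(100.3 − T) = 2180.1(T − (-35.03))
2315.2 T = -62814  ⇒  T ≈ -27.13 °C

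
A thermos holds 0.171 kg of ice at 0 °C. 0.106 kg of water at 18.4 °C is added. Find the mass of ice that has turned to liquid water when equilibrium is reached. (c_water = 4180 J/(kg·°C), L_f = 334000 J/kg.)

m_melted ≈ 0.0244 kg

Cooling the water to 0 °C releases 0.106×4180×18.4 = 8152.7 J.
To melt every bit of ice: 0.171×334000 = 57114 J.
That's not enough to melt it all — equilibrium is at 0 °C with ice remaining.
Mass melted = 8152.7/334000 ≈ 0.02441 kg.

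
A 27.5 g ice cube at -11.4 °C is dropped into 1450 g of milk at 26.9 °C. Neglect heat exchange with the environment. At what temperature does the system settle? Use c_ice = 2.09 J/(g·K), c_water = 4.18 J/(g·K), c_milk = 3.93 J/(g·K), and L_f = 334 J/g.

T_f ≈ 24.7 °C

Let T be the final temperature. ΣQ_i = 0:
ice -11.4→0 °C: 27.5×2.09×11.4 = 655.21; melt ice: 27.5×334 = 9185; meltwater 0→T: 27.5×4.18×T = 114.95 T; milk cools: 1450×3.93×(T − 26.9) = 5698.5(T − 26.9)
5813.4 T = 153290 − 9840.2 = 143449
T ≈ 24.68 °C. Since T > 0 °C, the all-ice-melts assumption holds.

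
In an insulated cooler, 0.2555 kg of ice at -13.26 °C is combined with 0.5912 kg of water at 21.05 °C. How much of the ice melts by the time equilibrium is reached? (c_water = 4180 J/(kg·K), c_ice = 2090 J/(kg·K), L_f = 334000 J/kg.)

m_melted ≈ 0.135 kg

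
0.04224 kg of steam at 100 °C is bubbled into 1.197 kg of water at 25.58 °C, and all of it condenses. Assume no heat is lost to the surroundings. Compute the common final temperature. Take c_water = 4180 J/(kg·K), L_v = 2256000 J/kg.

T_f ≈ 46.5 °C

Energy conservation, ΣQ = 0:
condense steam: −0.04224×2256000 = −95293
  condensate cools 100→T: 0.04224×4180×(T − 100) = 176.56(T − 100)
  water warms: 1.197×4180×(T − 25.58) = 5003.5(T − 25.58)
5180 T = 95293 + 17656 + 127989 = 240938
T ≈ 46.51 °C, under the boiling point, so the assumption holds.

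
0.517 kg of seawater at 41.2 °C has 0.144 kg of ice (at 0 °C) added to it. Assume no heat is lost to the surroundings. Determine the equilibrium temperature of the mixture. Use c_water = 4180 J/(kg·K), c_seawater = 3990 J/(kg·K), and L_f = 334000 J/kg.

T_f ≈ 13.8 °C

Let T be the final temperature. ΣQ_i = 0:
latent heat to melt: 0.144·334000 = 48096
  warm the meltwater: 601.92 T
  seawater cools: 0.517·3990·(T − 41.2) = 2062.8(T − 41.2)
2664.8 T = 84989 − 48096 = 36893
T ≈ 13.84 °C (positive, so assuming full melt was valid).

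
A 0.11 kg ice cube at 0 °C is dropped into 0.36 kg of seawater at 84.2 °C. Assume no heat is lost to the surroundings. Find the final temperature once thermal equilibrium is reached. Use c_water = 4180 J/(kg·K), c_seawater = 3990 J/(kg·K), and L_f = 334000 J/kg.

Sum of m c ΔT and latent-heat terms is zero:
latent heat to melt: 0.11×334000 = 36740
  warm the meltwater: 459.8 T
  seawater: 1436.4(T − 84.2)
1896.2 T = 120945 − 36740 = 84205
T ≈ 44.41 °C. Since T > 0 °C, the all-ice-melts assumption holds.

T_f ≈ 44.4 °C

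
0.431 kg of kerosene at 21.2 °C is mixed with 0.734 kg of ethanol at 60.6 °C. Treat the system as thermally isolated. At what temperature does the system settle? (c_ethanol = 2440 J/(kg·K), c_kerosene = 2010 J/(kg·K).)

T_f ≈ 47.8 °C

Setting the total heat transfer to zero:
0.734·2440·(T − 60.6) + 0.431·2010·(T − 21.2) = 0
2657.3 T = 126898
T = 126898 / 2657.3 = 47.8 °C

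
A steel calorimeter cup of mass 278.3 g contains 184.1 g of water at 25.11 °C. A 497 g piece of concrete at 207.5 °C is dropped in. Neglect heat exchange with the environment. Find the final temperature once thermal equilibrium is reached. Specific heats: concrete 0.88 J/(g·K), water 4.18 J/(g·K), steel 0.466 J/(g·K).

Energy conservation, ΣQ = 0:
497·0.88·(T − 207.5) + 184.1·4.18·(T − 25.11) + 278.3·0.466·(T − 25.11) = 0
437.36(T − 207.5) + 769.54(T − 25.11) + 129.69(T − 25.11) = 0
(437.36 + 769.54 + 129.69) T = 437.36·207.5 + 769.54·25.11 + 129.69·25.11
T = 113332/1336.6 ≈ 84.79 °C

T_f ≈ 84.8 °C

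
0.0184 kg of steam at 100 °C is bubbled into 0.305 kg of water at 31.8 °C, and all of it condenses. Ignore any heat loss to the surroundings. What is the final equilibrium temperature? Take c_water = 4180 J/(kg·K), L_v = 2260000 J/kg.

T_f ≈ 66.4 °C

Setting the total heat transfer to zero:
condense steam: −0.0184×2260000 = −41584
  condensed water 100 °C→T: 76.91(T − 100)
  original water: 1274.9(T − 31.8)
1351.8 T = 41584 + 7691.2 + 40542 = 89817
T ≈ 66.44 °C (< 100 °C, so full condensation is consistent).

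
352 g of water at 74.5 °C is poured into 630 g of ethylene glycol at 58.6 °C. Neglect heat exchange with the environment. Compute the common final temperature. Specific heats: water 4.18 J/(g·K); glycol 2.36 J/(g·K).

T_f ≈ 66.5 °C

Heat gained plus heat lost sum to zero:
352×4.18×(T − 74.5) + 630×2.36×(T − 58.6) = 0
2958.2 T = 196743
T ≈ 66.51 °C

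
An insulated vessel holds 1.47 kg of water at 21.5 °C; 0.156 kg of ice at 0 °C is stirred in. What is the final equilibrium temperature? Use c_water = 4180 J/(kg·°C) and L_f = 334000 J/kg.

Net heat exchanged in the isolated system is zero:
melt ice: 0.156·334000 = 52104
  meltwater 0→T: 0.156·4180·T = 652.08 T
  water cools: 1.47·4180·(T − 21.5) = 6144.6(T − 21.5)
6796.7 T = 132109 − 52104 = 80005
T ≈ 11.77 °C. Since T > 0 °C, the all-ice-melts assumption holds.

T_f ≈ 11.8 °C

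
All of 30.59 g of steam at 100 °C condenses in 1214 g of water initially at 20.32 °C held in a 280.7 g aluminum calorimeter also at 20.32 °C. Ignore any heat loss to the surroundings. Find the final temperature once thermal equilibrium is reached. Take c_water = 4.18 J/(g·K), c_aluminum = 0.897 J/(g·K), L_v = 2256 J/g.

T_f ≈ 34.8 °C

Energy balance with sensible and latent terms:
latent heat released on condensation: 30.59×2256 = 69011
  condensate cools 100→T: 30.59×4.18×(T − 100) = 127.87(T − 100)
  original water: 5074.5(T − 20.32)
  cup: 251.79(T − 20.32)
5454.2 T = 69011 + 12787 + 108231 = 190028
T ≈ 34.84 °C — below 100 °C, confirming all the steam condensed.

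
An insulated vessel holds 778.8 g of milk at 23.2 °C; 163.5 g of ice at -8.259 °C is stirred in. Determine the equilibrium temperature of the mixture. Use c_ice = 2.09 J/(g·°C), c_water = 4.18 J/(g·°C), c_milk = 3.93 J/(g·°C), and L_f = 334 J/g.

Sum of m c ΔT and latent-heat terms is zero:
warm ice to 0 °C: 163.5×2.09×(0 − (-8.259)) = 2822.2
  fusion: m_ice L_f = 163.5×334 = 54609
  meltwater 0→T: 163.5×4.18×T = 683.43 T
  milk: 3060.7(T − 23.2)
3744.1 T = 71008 − 57431 = 13577
T ≈ 3.63 °C. Since T > 0 °C, the all-ice-melts assumption holds.

T_f ≈ 3.6 °C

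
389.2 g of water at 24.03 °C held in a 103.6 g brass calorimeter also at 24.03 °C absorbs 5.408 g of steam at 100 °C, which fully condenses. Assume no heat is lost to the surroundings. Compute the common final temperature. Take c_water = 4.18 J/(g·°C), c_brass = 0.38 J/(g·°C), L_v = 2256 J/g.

T_f ≈ 32.3 °C

Setting the total heat transfer to zero:
latent heat released on condensation: 5.408·2256 = 12200; condensed water 100 °C→T: 22.61(T − 100); water warms: 389.2·4.18·(T − 24.03) = 1626.9(T − 24.03); cup: 39.37(T − 24.03)
1688.8 T = 12200 + 2260.5 + 40039 = 54500
T ≈ 32.27 °C (< 100 °C, so full condensation is consistent).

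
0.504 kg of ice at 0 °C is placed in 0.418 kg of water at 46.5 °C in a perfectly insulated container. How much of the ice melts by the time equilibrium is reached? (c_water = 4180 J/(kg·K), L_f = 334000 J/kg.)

Cooling the water to 0 °C releases 0.418×4180×46.5 = 81247 J.
Melting all 0.504 kg of ice would need 0.504×334000 = 168336 J.
81247 J < 168336 J, so only part of the ice melts and the system sits at 0 °C.
m_melt = 81247 / L_f = 0.2433 kg.

m_melted ≈ 0.243 kg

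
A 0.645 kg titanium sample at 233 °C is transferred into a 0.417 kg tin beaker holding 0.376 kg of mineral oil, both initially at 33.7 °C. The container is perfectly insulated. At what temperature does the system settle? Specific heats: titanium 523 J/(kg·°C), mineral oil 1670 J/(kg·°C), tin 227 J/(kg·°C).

T_f ≈ 97.1 °C

Taking heat into each body as positive, Σ m c ΔT = 0:
0.645×523×(T − 233) + 0.376×1670×(T − 33.7) + 0.417×227×(T − 33.7) = 0
(337.34 + 627.92 + 94.66) T = 337.34×233 + 627.92×33.7 + 94.66×33.7
T ≈ 97.13 °C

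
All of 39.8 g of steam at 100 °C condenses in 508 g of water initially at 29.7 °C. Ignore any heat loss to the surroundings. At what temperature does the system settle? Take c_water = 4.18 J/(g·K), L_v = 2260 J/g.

Net heat exchanged in the isolated system is zero:
latent heat released on condensation: 39.8×2260 = 89948
  condensed water 100 °C→T: 166.36(T − 100)
  water warms: 508×4.18×(T − 29.7) = 2123.4(T − 29.7)
2289.8 T = 89948 + 16636 + 63066 = 169651
T ≈ 74.09 °C, under the boiling point, so the assumption holds.

T_f ≈ 74.1 °C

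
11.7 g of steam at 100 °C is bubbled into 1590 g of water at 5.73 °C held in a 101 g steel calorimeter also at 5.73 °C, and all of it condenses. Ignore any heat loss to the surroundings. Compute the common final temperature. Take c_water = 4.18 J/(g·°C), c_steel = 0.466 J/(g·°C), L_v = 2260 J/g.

T_f ≈ 10.3 °C

Heat gained plus heat lost sum to zero:
steam→water at 100 °C releases m L_v = 11.7×2260 = 26442
  condensed water 100 °C→T: 48.91(T − 100)
  original water: 6646.2(T − 5.73)
  steel cup: 101×0.466×(T − 5.73) = 47.07(T − 5.73)
6742.2 T = 26442 + 4890.6 + 38352 = 69685
T ≈ 10.34 °C, under the boiling point, so the assumption holds.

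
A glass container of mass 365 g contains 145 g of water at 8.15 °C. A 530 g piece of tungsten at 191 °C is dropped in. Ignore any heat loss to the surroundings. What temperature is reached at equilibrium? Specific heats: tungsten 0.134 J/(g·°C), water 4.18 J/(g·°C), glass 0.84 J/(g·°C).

T_f ≈ 21.4 °C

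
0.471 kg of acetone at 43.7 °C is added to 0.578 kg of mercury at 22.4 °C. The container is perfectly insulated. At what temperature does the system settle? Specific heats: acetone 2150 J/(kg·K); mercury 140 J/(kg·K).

Net heat exchanged in the isolated system is zero:
0.471*2150*(T − 43.7) + 0.578*140*(T − 22.4) = 0
1012.6(T − 43.7) + 80.92(T − 22.4) = 0
1093.6 T = 46065
T = 46065 / 1093.6 = 42.1 °C

T_f ≈ 42.1 °C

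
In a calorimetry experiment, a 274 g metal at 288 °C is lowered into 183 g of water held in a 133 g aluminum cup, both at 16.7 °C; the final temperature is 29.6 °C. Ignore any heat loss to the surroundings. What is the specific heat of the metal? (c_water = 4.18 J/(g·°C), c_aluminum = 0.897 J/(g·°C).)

c ≈ 0.161 J/(g·°C)

Heat gained plus heat lost sum to zero:
274×c×(29.6 − 288) + 183×4.18×(29.6 − 16.7) + 133×0.897×(29.6 − 16.7) = 0
-70802 c = -11407
c = -11407/-70802 ≈ 0.1611 J/(g·°C)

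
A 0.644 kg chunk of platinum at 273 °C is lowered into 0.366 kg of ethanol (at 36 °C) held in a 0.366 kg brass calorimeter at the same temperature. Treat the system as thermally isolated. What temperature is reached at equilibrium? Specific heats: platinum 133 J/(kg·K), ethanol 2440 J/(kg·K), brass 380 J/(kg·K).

T_f ≈ 54.2 °C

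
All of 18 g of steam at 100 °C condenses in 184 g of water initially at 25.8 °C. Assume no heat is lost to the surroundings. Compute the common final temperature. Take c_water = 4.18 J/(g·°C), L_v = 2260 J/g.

T_f ≈ 80.6 °C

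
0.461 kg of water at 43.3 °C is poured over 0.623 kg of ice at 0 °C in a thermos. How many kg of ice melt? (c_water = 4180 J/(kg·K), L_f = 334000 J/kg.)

m_melted ≈ 0.25 kg

Water can give up m c ΔT = 0.461·4180·43.3 = 83438 J before reaching 0 °C.
To melt every bit of ice: 0.623·334000 = 208082 J.
That's not enough to melt it all — equilibrium is at 0 °C with ice remaining.
m_melt = 83438 / L_f = 0.2498 kg.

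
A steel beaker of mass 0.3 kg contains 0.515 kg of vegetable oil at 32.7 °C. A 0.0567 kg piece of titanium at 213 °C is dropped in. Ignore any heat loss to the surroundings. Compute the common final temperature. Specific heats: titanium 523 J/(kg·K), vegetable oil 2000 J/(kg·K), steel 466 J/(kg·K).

T_f ≈ 37.2 °C

Net heat exchanged in the isolated system is zero:
0.0567·523·(T − 213) + 0.515·2000·(T − 32.7) + 0.3·466·(T − 32.7) = 0
29.65(T − 213) + 1030(T − 32.7) + 139.8(T − 32.7) = 0
(29.65 + 1030 + 139.8) T = 29.65·213 + 1030·32.7 + 139.8·32.7
T ≈ 37.16 °C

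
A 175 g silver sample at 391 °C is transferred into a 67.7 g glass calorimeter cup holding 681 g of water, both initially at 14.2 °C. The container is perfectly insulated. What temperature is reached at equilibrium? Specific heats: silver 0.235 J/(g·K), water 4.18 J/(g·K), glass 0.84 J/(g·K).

T_f ≈ 19.5 °C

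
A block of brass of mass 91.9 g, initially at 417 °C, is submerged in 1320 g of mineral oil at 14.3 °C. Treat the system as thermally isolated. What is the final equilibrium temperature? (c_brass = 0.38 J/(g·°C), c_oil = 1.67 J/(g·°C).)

T_f ≈ 20.6 °C

Heat lost by the brass equals heat gained by the oil:
91.9*0.38*(417 − T) = 1320*1.67*(T − 14.3)
34.92(417 − T) = 2204.4(T − 14.3)
2239.3 T = 46085  ⇒  T ≈ 20.58 °C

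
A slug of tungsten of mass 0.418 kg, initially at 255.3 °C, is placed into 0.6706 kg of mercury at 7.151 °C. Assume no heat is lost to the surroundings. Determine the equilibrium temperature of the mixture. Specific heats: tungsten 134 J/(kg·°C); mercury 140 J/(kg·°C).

T_f ≈ 99.9 °C

|Q_tungsten| = |Q_mercury|:
0.418*134*(255.3 − T) = 0.6706*140*(T − 7.151)
56.01(255.3 − T) = 93.88(T − 7.151)
149.9 T = 14971  ⇒  T ≈ 99.88 °C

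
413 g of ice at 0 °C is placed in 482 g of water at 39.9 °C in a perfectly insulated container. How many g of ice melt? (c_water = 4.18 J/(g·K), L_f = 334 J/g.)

m_melted ≈ 241 g

Cooling the water to 0 °C releases 482·4.18·39.9 = 80389 J.
To melt every bit of ice: 413·334 = 137942 J.
That's not enough to melt it all — equilibrium is at 0 °C with ice remaining.
m_melt = 80389 / L_f = 240.7 g.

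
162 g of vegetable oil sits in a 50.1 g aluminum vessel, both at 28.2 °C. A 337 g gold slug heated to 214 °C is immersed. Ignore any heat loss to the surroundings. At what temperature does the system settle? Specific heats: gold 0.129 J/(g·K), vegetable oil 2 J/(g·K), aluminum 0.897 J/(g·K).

T_f = Σ m_i c_i T_i / Σ m_i c_i:
T_f = (43.47×214 + 324×28.2 + 44.94×28.2) / (43.47 + 324 + 44.94)
    = 19707 / 412.41 ≈ 47.79 °C

T_f ≈ 47.8 °C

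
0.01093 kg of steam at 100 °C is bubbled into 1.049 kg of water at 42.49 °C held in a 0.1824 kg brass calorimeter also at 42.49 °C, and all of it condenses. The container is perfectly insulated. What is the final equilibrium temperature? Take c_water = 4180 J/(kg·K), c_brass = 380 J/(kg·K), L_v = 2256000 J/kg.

T_f ≈ 48.6 °C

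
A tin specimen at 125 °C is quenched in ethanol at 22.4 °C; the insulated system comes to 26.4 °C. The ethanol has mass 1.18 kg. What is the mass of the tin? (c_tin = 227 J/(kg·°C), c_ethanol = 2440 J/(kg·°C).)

m ≈ 0.515 kg

Heat lost by the tin = heat gained by the ethanol:
m·227·(125 − 26.4) = 1.18·2440·(26.4 − 22.4)
22382 m = 11517  ⇒  m ≈ 0.5146 kg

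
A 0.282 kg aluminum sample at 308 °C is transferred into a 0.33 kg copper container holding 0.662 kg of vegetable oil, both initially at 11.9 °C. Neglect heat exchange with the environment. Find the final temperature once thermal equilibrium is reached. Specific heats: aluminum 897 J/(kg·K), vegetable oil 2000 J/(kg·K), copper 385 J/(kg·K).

T_f ≈ 55.9 °C

Energy conservation, ΣQ = 0:
0.282×897×(T − 308) + 0.662×2000×(T − 11.9) + 0.33×385×(T − 11.9) = 0
252.95(T − 308) + 1324(T − 11.9) + 127.05(T − 11.9) = 0
1704 T = 95177
T = 95177/1704 ≈ 55.86 °C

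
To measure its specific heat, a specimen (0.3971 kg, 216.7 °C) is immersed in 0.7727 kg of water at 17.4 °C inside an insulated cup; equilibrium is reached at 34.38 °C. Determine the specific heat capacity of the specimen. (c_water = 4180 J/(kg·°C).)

Heat lost by the specimen = heat gained by the water:
0.3971·c·(216.7 − 34.38) = 0.7727·4180·(34.38 − 17.4)
72.4 c = 54843  ⇒  c ≈ 757.5 J/(kg·°C)

c ≈ 758 J/(kg·°C)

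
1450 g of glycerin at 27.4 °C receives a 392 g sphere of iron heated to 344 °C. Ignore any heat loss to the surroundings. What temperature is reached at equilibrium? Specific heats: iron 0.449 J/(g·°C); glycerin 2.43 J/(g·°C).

With ΣQ=0 the equilibrium temperature is the m·c-weighted mean:
T_f = (176.01·344 + 3523.5·27.4) / (176.01 + 3523.5)
    = 157091 / 3699.5 ≈ 42.46 °C

T_f ≈ 42.5 °C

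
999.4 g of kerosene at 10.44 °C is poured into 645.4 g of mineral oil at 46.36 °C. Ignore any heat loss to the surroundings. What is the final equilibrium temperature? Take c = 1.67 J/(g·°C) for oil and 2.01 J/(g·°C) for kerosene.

Setting the total heat transfer to zero:
645.4*1.67*(T − 46.36) + 999.4*2.01*(T − 10.44) = 0
1077.8(T − 46.36) + 2008.8(T − 10.44) = 0
3086.6 T = 70939
T = 70939 / 3086.6 = 23 °C

T_f ≈ 23.0 °C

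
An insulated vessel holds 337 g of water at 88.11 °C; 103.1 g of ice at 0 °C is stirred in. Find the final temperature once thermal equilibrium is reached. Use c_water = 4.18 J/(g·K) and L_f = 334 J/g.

Energy balance with sensible and latent terms:
latent heat to melt: 103.1×334 = 34435; meltwater 0→T: 103.1×4.18×T = 430.96 T; water: 1408.7(T − 88.11)
1839.6 T = 124117 − 34435 = 89682
T ≈ 48.75 °C — above 0 °C, consistent with complete melting.

T_f ≈ 48.8 °C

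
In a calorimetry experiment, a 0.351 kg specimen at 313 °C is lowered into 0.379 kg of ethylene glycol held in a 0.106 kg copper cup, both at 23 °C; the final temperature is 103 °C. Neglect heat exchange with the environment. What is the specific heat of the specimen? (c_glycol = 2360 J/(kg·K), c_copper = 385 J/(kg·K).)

c ≈ 1020 J/(kg·K)

Conservation of energy gives ΣQ = 0:
0.351×c×(103 − 313) + 0.379×2360×(103 − 23) + 0.106×385×(103 − 23) = 0
-73.71 c = -74820
c = -74820/-73.71 ≈ 1015 J/(kg·K)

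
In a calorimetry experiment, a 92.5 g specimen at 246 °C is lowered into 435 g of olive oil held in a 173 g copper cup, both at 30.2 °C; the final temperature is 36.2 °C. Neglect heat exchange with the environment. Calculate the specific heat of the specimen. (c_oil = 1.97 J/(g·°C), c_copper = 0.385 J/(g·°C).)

c ≈ 0.286 J/(g·°C)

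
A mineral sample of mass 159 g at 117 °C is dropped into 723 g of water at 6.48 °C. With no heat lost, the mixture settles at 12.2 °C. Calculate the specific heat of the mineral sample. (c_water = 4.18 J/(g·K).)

c ≈ 1.04 J/(g·K)

m_s c (T_s − T_f) = m_water c_water (T_f − T_0):
159×c×(117 − 12.2) = 723×4.18×(12.2 − 6.48)
16663 c = 17287  ⇒  c ≈ 1.037 J/(g·K)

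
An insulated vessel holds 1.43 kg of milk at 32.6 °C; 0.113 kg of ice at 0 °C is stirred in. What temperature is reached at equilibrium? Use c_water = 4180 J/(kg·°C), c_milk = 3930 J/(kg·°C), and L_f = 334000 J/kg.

T_f ≈ 23.9 °C

Let T be the final temperature. ΣQ_i = 0:
fusion: m_ice L_f = 0.113×334000 = 37742
  warm the meltwater: 472.34 T
  milk: 5619.9(T − 32.6)
6092.2 T = 183209 − 37742 = 145467
T ≈ 23.88 °C (positive, so assuming full melt was valid).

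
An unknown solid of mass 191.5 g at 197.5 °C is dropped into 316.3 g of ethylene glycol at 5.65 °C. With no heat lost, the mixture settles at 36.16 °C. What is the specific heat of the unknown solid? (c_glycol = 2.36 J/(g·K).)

c ≈ 0.737 J/(g·K)

Setting the total heat transfer to zero:
191.5·c·(36.16 − 197.5) + 316.3·2.36·(36.16 − 5.65) = 0
-30897 c = -22775
c = -22775/-30897 ≈ 0.7371 J/(g·K)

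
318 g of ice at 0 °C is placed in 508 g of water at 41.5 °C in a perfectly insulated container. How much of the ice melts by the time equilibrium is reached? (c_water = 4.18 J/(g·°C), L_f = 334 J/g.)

Cooling the water to 0 °C releases 508×4.18×41.5 = 88123 J.
Fully melting the ice requires m_ice L_f = 318×334 = 106212 J.
That's not enough to melt it all — equilibrium is at 0 °C with ice remaining.
Mass melted = 88123/334 ≈ 263.8 g.

m_melted ≈ 264 g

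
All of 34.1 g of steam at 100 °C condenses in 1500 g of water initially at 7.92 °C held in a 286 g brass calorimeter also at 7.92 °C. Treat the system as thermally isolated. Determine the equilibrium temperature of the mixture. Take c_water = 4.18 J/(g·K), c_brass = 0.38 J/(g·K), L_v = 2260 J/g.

Sum of m c ΔT and latent-heat terms is zero:
latent heat released on condensation: 34.1×2260 = 77066
  condensate cools 100→T: 34.1×4.18×(T − 100) = 142.54(T − 100)
  water warms: 1500×4.18×(T − 7.92) = 6270(T − 7.92)
  brass cup: 286×0.38×(T − 7.92) = 108.68(T − 7.92)
6521.2 T = 77066 + 14254 + 50519 = 141839
T ≈ 21.75 °C, under the boiling point, so the assumption holds.

T_f ≈ 21.8 °C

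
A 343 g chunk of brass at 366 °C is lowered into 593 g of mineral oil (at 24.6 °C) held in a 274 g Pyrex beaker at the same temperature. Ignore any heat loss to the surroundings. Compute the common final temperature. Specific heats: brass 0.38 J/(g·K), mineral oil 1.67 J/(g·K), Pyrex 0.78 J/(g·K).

T_f ≈ 57.9 °C

Setting the total heat transfer to zero:
343*0.38*(T − 366) + 593*1.67*(T − 24.6) + 274*0.78*(T − 24.6) = 0
130.34(T − 366) + 990.31(T − 24.6) + 213.72(T − 24.6) = 0
(130.34 + 990.31 + 213.72) T = 130.34*366 + 990.31*24.6 + 213.72*24.6
T = 77324/1334.4 ≈ 57.95 °C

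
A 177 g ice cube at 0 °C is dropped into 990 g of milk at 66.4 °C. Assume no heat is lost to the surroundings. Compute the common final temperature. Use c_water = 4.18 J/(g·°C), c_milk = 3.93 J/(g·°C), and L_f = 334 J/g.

T_f ≈ 43.0 °C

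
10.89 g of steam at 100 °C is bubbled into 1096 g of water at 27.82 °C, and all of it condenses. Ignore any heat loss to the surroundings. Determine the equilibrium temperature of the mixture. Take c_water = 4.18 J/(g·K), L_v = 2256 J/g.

T_f ≈ 33.8 °C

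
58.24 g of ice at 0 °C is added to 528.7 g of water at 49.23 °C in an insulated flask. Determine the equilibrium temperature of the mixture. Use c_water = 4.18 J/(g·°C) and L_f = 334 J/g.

T_f ≈ 36.4 °C

Net heat exchanged in the isolated system is zero:
latent heat to melt: 58.24·334 = 19452
  warm the meltwater: 243.44 T
  water: 2210(T − 49.23)
2453.4 T = 108797 − 19452 = 89344
T ≈ 36.42 °C (positive, so assuming full melt was valid).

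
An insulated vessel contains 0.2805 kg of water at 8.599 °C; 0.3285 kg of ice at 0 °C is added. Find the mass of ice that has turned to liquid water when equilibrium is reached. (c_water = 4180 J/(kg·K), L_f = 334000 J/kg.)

Water can give up m c ΔT = 0.2805×4180×8.599 = 10082 J before reaching 0 °C.
To melt every bit of ice: 0.3285×334000 = 109719 J.
10082 J < 109719 J, so only part of the ice melts and the system sits at 0 °C.
m_melt = 10082 / L_f = 0.03019 kg.

m_melted ≈ 0.0302 kg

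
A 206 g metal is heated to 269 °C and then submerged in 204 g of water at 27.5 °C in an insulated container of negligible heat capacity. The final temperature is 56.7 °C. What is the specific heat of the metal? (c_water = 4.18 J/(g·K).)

m_s c (T_s − T_f) = m_water c_water (T_f − T_0):
206×c×(269 − 56.7) = 204×4.18×(56.7 − 27.5)
43734 c = 24899  ⇒  c ≈ 0.5693 J/(g·K)

c ≈ 0.569 J/(g·K)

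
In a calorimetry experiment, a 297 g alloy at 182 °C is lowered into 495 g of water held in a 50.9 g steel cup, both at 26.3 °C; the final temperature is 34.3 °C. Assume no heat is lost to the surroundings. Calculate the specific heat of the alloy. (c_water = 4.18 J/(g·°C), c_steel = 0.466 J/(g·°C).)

Net heat exchanged in the isolated system is zero:
297·c·(34.3 − 182) + 495·4.18·(34.3 − 26.3) + 50.9·0.466·(34.3 − 26.3) = 0
-43867 c = -16743
c = -16743/-43867 ≈ 0.3817 J/(g·°C)

c ≈ 0.382 J/(g·°C)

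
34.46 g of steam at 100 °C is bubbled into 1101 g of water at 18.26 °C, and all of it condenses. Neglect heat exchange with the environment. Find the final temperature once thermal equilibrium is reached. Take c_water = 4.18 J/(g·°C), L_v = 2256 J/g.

Net heat exchanged in the isolated system is zero:
condense steam: −34.46×2256 = −77742
  condensed water 100 °C→T: 144.04(T − 100)
  water warms: 1101×4.18×(T − 18.26) = 4602.2(T − 18.26)
4746.2 T = 77742 + 14404 + 84036 = 176182
T ≈ 37.12 °C — below 100 °C, confirming all the steam condensed.

T_f ≈ 37.1 °C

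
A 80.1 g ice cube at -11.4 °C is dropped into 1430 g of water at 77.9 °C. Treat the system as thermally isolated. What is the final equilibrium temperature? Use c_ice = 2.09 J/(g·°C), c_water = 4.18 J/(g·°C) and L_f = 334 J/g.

T_f ≈ 69.2 °C

Energy balance with sensible and latent terms:
warm ice to 0 °C: 80.1×2.09×(0 − (-11.4)) = 1908.5; melt ice: 80.1×334 = 26753; meltwater 0→T: 80.1×4.18×T = 334.82 T; water: 5977.4(T − 77.9)
6312.2 T = 465639 − 28662 = 436978
T ≈ 69.23 °C. Since T > 0 °C, the all-ice-melts assumption holds.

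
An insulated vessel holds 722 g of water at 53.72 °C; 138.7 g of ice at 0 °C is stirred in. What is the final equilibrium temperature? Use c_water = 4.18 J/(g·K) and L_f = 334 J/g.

Taking heat into each body as positive, Σ m c ΔT = 0:
latent heat to melt: 138.7·334 = 46326
  warm the meltwater: 579.77 T
  water: 3018(T − 53.72)
3597.7 T = 162125 − 46326 = 115799
T ≈ 32.19 °C — above 0 °C, consistent with complete melting.

T_f ≈ 32.2 °C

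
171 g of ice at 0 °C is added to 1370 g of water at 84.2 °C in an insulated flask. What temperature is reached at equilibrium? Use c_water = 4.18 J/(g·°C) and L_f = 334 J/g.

Taking heat into each body as positive, Σ m c ΔT = 0:
latent heat to melt: 171·334 = 57114; warm the meltwater: 714.78 T; water cools: 1370·4.18·(T − 84.2) = 5726.6(T − 84.2)
6441.4 T = 482180 − 57114 = 425066
T ≈ 65.99 °C. Since T > 0 °C, the all-ice-melts assumption holds.

T_f ≈ 66.0 °C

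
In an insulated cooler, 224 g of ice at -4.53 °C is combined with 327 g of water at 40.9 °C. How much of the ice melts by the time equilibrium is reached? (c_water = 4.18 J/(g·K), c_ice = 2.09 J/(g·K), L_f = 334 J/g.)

m_melted ≈ 161 g

Heat available from the water dropping to 0 °C: 327·4.18·40.9 = 55905 J.
Warming the ice to 0 °C takes 224·2.09·4.53 = 2120.8 J, leaving 53784 J for melting.
To melt every bit of ice: 224·334 = 74816 J.
Since 53784 < 74816 J, not all the ice melts; equilibrium is at 0 °C.
m_melted·334 = 53784  ⇒  m_melted ≈ 161 g.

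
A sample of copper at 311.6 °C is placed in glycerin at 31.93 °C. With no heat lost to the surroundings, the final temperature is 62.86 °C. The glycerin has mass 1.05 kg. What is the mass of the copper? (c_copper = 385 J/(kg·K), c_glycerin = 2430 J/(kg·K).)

m ≈ 0.824 kg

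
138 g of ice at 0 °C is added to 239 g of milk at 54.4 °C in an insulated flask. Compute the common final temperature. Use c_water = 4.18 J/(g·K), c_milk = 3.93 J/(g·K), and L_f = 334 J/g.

T_f ≈ 3.3 °C

Sum of m c ΔT and latent-heat terms is zero:
melt ice: 138×334 = 46092
  meltwater 0→T: 138×4.18×T = 576.84 T
  milk cools: 239×3.93×(T − 54.4) = 939.27(T − 54.4)
1516.1 T = 51096 − 46092 = 5004.3
T ≈ 3.30 °C. Since T > 0 °C, the all-ice-melts assumption holds.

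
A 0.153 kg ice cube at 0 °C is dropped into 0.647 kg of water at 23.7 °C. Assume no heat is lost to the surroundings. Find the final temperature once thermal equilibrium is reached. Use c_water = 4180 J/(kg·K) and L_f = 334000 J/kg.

T_f ≈ 3.9 °C

Net heat exchanged in the isolated system is zero:
melt ice: 0.153×334000 = 51102; warm the meltwater: 639.54 T; water cools: 0.647×4180×(T − 23.7) = 2704.5(T − 23.7)
3344 T = 64096 − 51102 = 12994
T ≈ 3.89 °C — above 0 °C, consistent with complete melting.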